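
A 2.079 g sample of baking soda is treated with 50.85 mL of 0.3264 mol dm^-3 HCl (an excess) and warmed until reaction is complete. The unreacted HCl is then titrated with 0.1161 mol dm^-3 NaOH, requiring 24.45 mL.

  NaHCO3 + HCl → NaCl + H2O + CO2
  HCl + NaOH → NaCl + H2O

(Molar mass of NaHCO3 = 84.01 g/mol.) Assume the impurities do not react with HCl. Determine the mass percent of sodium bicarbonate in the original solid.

55.60 %

n(HCl) added = 0.05085 × 0.3264 = 0.01660 mol
n(NaOH) used in back-titration = 0.02445 × 0.1161 = 2.839 × 10^-3 mol
n(HCl) left over = 2.839 × 10^-3 mol (1:1 ratio)
n(HCl) consumed by analyte = 0.01660 − 2.839 × 10^-3 = 0.01376 mol
n(NaHCO3) = 0.01376 mol (1:1 ratio)
mass of NaHCO3 = 0.01376 × 84.01 = 1.156 g
% NaHCO3 = 1.156 / 2.079 × 100 = 55.60 %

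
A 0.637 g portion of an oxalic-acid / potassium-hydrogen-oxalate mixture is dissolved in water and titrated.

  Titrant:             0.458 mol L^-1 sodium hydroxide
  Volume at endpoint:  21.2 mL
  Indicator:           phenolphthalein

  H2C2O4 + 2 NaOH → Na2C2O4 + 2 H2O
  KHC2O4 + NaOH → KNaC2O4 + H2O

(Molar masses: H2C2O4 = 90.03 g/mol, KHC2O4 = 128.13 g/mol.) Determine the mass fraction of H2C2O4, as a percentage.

51.6 %

n(NaOH) = 0.0212 × 0.458 = 9.71 × 10^-3 mol
Let x = n(H2C2O4), y = n(KHC2O4).
Titrant: 2x + 1y = 9.71 × 10^-3;  mass: 90.03x + 128.13y = 0.637
Solving, x = 3.65 × 10^-3 mol, y = 2.41 × 10^-3 mol
mass of H2C2O4 = 3.65 × 10^-3 × 90.03 = 0.329 g
% H2C2O4 = 0.329 / 0.637 × 100 = 51.6 %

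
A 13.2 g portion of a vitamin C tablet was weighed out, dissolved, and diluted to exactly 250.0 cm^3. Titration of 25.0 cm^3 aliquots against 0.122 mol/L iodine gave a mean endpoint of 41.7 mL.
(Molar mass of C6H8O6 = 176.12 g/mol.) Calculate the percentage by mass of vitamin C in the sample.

C6H8O6 + I2 → C6H6O6 + 2 HI
n(I2) per titration = 0.0417 × 0.122 = 5.09 × 10^-3 mol
n(C6H8O6) in each aliquot = 5.09 × 10^-3 mol (1:1 ratio)
n(C6H8O6) in the whole flask = 5.09 × 10^-3 × 250.0/25.0 = 0.0509 mol
mass of C6H8O6 = 0.0509 × 176.12 = 8.96 g
% C6H8O6 = 8.96 / 13.2 × 100 = 67.9 %

67.9 %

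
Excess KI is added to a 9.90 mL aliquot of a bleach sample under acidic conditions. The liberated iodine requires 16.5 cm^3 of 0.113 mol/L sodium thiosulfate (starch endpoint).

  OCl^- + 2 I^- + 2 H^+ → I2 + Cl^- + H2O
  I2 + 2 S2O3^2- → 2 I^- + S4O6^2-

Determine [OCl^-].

n(S2O3^2-) = 0.0165 × 0.113 = 1.86 × 10^-3 mol
n(I2) = n(S2O3^2-)/2 = 9.32 × 10^-4 mol
n(OCl^-) in the aliquot = 9.32 × 10^-4 mol (1:1 ratio)
[OCl^-] = 9.32 × 10^-4 / 0.00990 = 0.0942 mol/L

0.0942 mol/L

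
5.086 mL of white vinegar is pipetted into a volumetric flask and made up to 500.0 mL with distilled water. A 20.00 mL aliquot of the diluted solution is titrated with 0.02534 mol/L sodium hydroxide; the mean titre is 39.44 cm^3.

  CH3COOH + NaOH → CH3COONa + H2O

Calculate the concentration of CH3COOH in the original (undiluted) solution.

n(NaOH) = 0.03944 × 0.02534 = 9.994 × 10^-4 mol
n(CH3COOH) in the aliquot = 9.994 × 10^-4 mol (1:1 ratio)
[CH3COOH]_dilute = 9.994 × 10^-4 / 0.02000 = 0.04997 mol/L
Dilution factor = 500.0 / 5.086 = 98.31
[CH3COOH]_stock = 0.04997 × 98.31 = 4.913 mol/L

4.913 mol/L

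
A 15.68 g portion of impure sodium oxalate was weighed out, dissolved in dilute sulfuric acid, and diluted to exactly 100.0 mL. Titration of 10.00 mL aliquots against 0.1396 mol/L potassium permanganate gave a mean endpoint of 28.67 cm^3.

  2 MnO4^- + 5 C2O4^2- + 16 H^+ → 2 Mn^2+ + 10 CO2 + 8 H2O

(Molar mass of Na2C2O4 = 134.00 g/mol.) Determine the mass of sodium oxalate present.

n(KMnO4) per titration = 0.02867 × 0.1396 = 4.002 × 10^-3 mol
From the 5:2 ratio, n(Na2C2O4) in each aliquot = 5/2 × 4.002 × 10^-3 = 0.01001 mol
n(Na2C2O4) in the whole flask = 0.01001 × 100.0/10.00 = 0.1001 mol
mass of Na2C2O4 = 0.1001 × 134.00 = 13.41 g

13.41 g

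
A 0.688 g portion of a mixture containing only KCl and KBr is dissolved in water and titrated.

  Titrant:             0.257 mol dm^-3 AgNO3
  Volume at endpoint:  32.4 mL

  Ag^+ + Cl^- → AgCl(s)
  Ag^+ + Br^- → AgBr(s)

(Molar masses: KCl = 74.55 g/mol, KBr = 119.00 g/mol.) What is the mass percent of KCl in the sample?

n(AgNO3) = 0.0324 × 0.257 = 8.33 × 10^-3 mol
Let x = n(KCl), y = n(KBr).
Titrant: 1x + 1y = 8.33 × 10^-3;  mass: 74.55x + 119.00y = 0.688
Solving, x = 6.81 × 10^-3 mol, y = 1.51 × 10^-3 mol
mass of KCl = 6.81 × 10^-3 × 74.55 = 0.508 g
% KCl = 0.508 / 0.688 × 100 = 73.8 %

73.8 %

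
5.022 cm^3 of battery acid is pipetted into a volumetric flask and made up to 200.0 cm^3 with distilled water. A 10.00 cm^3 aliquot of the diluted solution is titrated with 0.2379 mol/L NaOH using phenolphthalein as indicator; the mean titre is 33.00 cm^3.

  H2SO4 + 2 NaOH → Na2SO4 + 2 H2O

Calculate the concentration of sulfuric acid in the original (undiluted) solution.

n(NaOH) = 0.03300 × 0.2379 = 7.851 × 10^-3 mol
From the 1:2 ratio, n(H2SO4) in the aliquot = 1/2 × 7.851 × 10^-3 = 3.925 × 10^-3 mol
[H2SO4]_dilute = 3.925 × 10^-3 / 0.01000 = 0.3925 mol/L
Dilution factor = 200.0 / 5.022 = 39.82
[H2SO4]_stock = 0.3925 × 39.82 = 15.63 mol/L

15.63 mol/L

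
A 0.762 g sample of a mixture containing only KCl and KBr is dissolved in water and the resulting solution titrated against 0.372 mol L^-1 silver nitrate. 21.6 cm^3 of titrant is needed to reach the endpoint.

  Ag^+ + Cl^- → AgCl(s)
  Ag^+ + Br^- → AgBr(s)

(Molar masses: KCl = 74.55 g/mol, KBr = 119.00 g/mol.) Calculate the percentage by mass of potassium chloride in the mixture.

42.7 %

n(AgNO3) = 0.0216 × 0.372 = 8.04 × 10^-3 mol
Let x = n(KCl), y = n(KBr).
Titrant: 1x + 1y = 8.04 × 10^-3;  mass: 74.55x + 119.00y = 0.762
Solving, x = 4.37 × 10^-3 mol, y = 3.67 × 10^-3 mol
mass of KCl = 4.37 × 10^-3 × 74.55 = 0.326 g
% KCl = 0.326 / 0.762 × 100 = 42.7 %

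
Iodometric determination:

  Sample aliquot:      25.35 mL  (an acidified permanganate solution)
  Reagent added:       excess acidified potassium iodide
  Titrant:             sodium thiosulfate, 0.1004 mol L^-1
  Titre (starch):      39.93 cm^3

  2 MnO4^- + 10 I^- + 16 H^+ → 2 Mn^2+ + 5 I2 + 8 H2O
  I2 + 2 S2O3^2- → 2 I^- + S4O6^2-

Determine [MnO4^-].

n(S2O3^2-) = 0.03993 × 0.1004 = 4.009 × 10^-3 mol
n(I2) = n(S2O3^2-)/2 = 2.004 × 10^-3 mol
From the 2:5 ratio, n(MnO4^-) in the aliquot = 2/5 × 2.004 × 10^-3 = 8.018 × 10^-4 mol
[MnO4^-] = 8.018 × 10^-4 / 0.02535 = 0.03163 mol/L

0.03163 mol/L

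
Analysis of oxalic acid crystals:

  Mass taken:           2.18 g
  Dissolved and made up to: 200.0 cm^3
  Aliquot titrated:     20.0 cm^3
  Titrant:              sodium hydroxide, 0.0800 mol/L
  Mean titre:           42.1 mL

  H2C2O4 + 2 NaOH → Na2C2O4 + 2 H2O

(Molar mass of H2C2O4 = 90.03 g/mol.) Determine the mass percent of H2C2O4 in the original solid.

69.5 %

n(NaOH) per titration = 0.0421 × 0.0800 = 3.37 × 10^-3 mol
From the 1:2 ratio, n(H2C2O4) in each aliquot = 1/2 × 3.37 × 10^-3 = 1.68 × 10^-3 mol
n(H2C2O4) in the whole flask = 1.68 × 10^-3 × 200.0/20.0 = 0.0168 mol
mass of H2C2O4 = 0.0168 × 90.03 = 1.52 g
% H2C2O4 = 1.52 / 2.18 × 100 = 69.5 %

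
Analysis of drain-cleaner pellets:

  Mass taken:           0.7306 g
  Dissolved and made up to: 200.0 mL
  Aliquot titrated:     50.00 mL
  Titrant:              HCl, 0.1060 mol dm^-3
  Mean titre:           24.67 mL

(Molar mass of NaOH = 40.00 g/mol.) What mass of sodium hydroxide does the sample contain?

NaOH + HCl → NaCl + H2O
n(HCl) per titration = 0.02467 × 0.1060 = 2.615 × 10^-3 mol
n(NaOH) in each aliquot = 2.615 × 10^-3 mol (1:1 ratio)
n(NaOH) in the whole flask = 2.615 × 10^-3 × 200.0/50.00 = 0.01046 mol
mass of NaOH = 0.01046 × 40.00 = 0.4184 g

0.4184 g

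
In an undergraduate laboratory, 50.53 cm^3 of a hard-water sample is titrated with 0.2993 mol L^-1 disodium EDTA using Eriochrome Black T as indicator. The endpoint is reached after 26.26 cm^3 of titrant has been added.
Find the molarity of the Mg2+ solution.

0.1555 mol/L

Mg^2+ + EDTA^4- → [Mg(EDTA)]^2-
n(EDTA) = 0.02626 L × 0.2993 mol/L = 7.860 × 10^-3 mol
n(Mg2+) = 7.860 × 10^-3 mol (1:1 mole ratio)
[Mg2+] = 7.860 × 10^-3 mol / 0.05053 L = 0.1555 mol/L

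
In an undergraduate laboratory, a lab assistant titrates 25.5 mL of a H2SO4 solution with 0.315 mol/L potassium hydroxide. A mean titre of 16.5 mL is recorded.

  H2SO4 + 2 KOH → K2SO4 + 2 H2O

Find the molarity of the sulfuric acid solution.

n(KOH) = 0.0165 L × 0.315 mol/L = 5.20 × 10^-3 mol
From the 1:2 mole ratio, n(H2SO4) = 1/2 × 5.20 × 10^-3 = 2.60 × 10^-3 mol
[H2SO4] = 2.60 × 10^-3 mol / 0.0255 L = 0.102 mol/L

0.102 mol/L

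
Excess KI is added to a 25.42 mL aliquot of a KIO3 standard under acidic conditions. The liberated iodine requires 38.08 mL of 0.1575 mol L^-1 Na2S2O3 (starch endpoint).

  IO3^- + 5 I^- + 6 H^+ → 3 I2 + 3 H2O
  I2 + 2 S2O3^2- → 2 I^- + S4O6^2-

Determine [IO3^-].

n(S2O3^2-) = 0.03808 × 0.1575 = 5.998 × 10^-3 mol
n(I2) = n(S2O3^2-)/2 = 2.999 × 10^-3 mol
From the 1:3 ratio, n(IO3^-) in the aliquot = 1/3 × 2.999 × 10^-3 = 9.996 × 10^-4 mol
[IO3^-] = 9.996 × 10^-4 / 0.02542 = 0.03932 mol/L

0.03932 mol/L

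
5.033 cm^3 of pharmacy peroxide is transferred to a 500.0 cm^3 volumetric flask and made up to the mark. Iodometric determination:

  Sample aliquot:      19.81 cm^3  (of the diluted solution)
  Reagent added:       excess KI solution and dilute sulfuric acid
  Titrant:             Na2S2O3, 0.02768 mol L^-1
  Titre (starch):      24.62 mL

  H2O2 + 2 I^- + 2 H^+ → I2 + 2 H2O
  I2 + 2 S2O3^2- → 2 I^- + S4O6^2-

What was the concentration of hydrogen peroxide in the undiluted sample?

1.709 mol/L

n(S2O3^2-) = 0.02462 × 0.02768 = 6.815 × 10^-4 mol
n(I2) = n(S2O3^2-)/2 = 3.407 × 10^-4 mol
n(H2O2) in the aliquot = 3.407 × 10^-4 mol (1:1 ratio)
[H2O2]_dilute = 3.407 × 10^-4 / 0.01981 = 0.01720 mol/L
[H2O2]_original = 0.01720 × 500.0/5.033 = 1.709 mol/L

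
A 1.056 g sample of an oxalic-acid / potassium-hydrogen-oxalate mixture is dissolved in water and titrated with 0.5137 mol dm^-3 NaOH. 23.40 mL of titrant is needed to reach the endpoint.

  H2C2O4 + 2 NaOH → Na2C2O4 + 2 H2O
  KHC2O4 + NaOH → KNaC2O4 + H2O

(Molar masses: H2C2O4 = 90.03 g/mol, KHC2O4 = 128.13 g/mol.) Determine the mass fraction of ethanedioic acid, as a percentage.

n(NaOH) = 0.02340 × 0.5137 = 0.01202 mol
Let x = n(H2C2O4), y = n(KHC2O4).
Titrant: 2x + 1y = 0.01202;  mass: 90.03x + 128.13y = 1.056
Solving, x = 2.913 × 10^-3 mol, y = 6.195 × 10^-3 mol
mass of H2C2O4 = 2.913 × 10^-3 × 90.03 = 0.2622 g
% H2C2O4 = 0.2622 / 1.056 × 100 = 24.83 %

24.83 %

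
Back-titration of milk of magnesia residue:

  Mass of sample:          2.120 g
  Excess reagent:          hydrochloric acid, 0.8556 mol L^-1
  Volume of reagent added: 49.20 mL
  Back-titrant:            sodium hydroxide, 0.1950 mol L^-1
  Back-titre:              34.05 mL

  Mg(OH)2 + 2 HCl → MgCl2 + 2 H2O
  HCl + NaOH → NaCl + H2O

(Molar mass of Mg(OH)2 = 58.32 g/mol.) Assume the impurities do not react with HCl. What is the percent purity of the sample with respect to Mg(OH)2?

48.77 %

n(HCl) added = 0.04920 × 0.8556 = 0.04210 mol
n(NaOH) used in back-titration = 0.03405 × 0.1950 = 6.640 × 10^-3 mol
n(HCl) left over = 6.640 × 10^-3 mol (1:1 ratio)
n(HCl) consumed by analyte = 0.04210 − 6.640 × 10^-3 = 0.03546 mol
From the 1:2 ratio, n(Mg(OH)2) = 1/2 × 0.03546 = 0.01773 mol
mass of Mg(OH)2 = 0.01773 × 58.32 = 1.034 g
% Mg(OH)2 = 1.034 / 2.120 × 100 = 48.77 %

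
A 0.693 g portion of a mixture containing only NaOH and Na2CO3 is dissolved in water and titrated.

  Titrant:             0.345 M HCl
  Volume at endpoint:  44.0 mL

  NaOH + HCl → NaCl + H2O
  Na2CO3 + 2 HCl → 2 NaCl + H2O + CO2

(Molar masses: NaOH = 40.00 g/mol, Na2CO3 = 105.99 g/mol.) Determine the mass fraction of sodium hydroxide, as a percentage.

n(HCl) = 0.0440 × 0.345 = 0.0152 mol
Let x = n(NaOH), y = n(Na2CO3).
Titrant: 1x + 2y = 0.0152;  mass: 40.00x + 105.99y = 0.693
Solving, x = 8.58 × 10^-3 mol, y = 3.30 × 10^-3 mol
mass of NaOH = 8.58 × 10^-3 × 40.00 = 0.343 g
% NaOH = 0.343 / 0.693 × 100 = 49.5 %

49.5 %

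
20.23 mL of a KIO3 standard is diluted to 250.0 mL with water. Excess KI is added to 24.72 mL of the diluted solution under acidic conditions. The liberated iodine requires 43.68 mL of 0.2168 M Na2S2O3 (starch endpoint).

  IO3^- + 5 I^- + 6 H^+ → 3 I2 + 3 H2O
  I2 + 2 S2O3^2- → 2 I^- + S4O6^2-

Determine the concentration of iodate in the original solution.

0.7890 M

n(S2O3^2-) = 0.04368 × 0.2168 = 9.470 × 10^-3 mol
n(I2) = n(S2O3^2-)/2 = 4.735 × 10^-3 mol
From the 1:3 ratio, n(IO3^-) in the aliquot = 1/3 × 4.735 × 10^-3 = 1.578 × 10^-3 mol
[IO3^-]_dilute = 1.578 × 10^-3 / 0.02472 = 0.06385 mol/L
[IO3^-]_original = 0.06385 × 250.0/20.23 = 0.7890 mol/L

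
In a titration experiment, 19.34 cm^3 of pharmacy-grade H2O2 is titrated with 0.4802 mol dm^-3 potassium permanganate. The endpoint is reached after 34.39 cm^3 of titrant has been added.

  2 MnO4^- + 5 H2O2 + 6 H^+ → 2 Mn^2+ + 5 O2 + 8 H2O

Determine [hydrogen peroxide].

2.135 mol/L

n(KMnO4) = 0.03439 L × 0.4802 mol/L = 0.01651 mol
From the 5:2 mole ratio, n(H2O2) = 5/2 × 0.01651 = 0.04129 mol
[H2O2] = 0.04129 mol / 0.01934 L = 2.135 mol/L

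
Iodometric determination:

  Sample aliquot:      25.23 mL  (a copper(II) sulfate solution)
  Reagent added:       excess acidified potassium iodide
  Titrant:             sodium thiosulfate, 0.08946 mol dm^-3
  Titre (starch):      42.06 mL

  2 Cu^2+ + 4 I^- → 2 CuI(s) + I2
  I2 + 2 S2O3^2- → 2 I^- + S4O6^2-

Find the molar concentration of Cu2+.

0.1491 mol/L

n(S2O3^2-) = 0.04206 × 0.08946 = 3.763 × 10^-3 mol
n(I2) = n(S2O3^2-)/2 = 1.881 × 10^-3 mol
From the 2:1 ratio, n(Cu2+) in the aliquot = 2/1 × 1.881 × 10^-3 = 3.763 × 10^-3 mol
[Cu2+] = 3.763 × 10^-3 / 0.02523 = 0.1491 mol/L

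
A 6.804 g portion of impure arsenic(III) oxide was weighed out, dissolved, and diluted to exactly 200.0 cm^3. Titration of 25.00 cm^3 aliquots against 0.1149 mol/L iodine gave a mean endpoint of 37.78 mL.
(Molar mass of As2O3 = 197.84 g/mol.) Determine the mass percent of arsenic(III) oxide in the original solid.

As2O3 + 2 I2 + 2 H2O → As2O5 + 4 HI
n(I2) per titration = 0.03778 × 0.1149 = 4.341 × 10^-3 mol
From the 1:2 ratio, n(As2O3) in each aliquot = 1/2 × 4.341 × 10^-3 = 2.170 × 10^-3 mol
n(As2O3) in the whole flask = 2.170 × 10^-3 × 200.0/25.00 = 0.01736 mol
mass of As2O3 = 0.01736 × 197.84 = 3.435 g
% As2O3 = 3.435 / 6.804 × 100 = 50.49 %

50.49 %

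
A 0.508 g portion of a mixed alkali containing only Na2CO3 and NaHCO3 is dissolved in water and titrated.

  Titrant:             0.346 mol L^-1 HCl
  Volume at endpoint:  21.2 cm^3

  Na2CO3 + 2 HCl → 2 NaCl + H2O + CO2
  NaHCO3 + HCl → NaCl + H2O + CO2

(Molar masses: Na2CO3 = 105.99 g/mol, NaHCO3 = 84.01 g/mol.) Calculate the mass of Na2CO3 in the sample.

0.185 g

n(HCl) = 0.0212 × 0.346 = 7.34 × 10^-3 mol
Let x = n(Na2CO3), y = n(NaHCO3).
Titrant: 2x + 1y = 7.34 × 10^-3;  mass: 105.99x + 84.01y = 0.508
Solving, x = 1.74 × 10^-3 mol, y = 3.85 × 10^-3 mol
mass of Na2CO3 = 1.74 × 10^-3 × 105.99 = 0.185 g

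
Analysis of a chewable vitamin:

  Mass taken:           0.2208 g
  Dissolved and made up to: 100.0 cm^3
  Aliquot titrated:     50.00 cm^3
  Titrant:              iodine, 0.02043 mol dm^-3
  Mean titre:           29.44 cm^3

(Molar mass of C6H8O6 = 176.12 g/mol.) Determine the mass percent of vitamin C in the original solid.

C6H8O6 + I2 → C6H6O6 + 2 HI
n(I2) per titration = 0.02944 × 0.02043 = 6.015 × 10^-4 mol
n(C6H8O6) in each aliquot = 6.015 × 10^-4 mol (1:1 ratio)
n(C6H8O6) in the whole flask = 6.015 × 10^-4 × 100.0/50.00 = 1.203 × 10^-3 mol
mass of C6H8O6 = 1.203 × 10^-3 × 176.12 = 0.2119 g
% C6H8O6 = 0.2119 / 0.2208 × 100 = 95.95 %

95.95 %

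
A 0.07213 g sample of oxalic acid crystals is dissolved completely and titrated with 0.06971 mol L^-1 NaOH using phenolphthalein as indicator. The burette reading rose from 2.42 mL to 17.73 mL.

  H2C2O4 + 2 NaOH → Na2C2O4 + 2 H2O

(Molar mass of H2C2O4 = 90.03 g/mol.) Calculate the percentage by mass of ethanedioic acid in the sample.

n(NaOH) = 0.01531 L × 0.06971 mol/L = 1.067 × 10^-3 mol
From the 1:2 ratio, n(H2C2O4) = 1/2 × 1.067 × 10^-3 = 5.336 × 10^-4 mol
mass of H2C2O4 = 5.336 × 10^-4 × 90.03 g/mol = 0.04804 g
% H2C2O4 = 0.04804 / 0.07213 × 100 = 66.61 %

66.61 %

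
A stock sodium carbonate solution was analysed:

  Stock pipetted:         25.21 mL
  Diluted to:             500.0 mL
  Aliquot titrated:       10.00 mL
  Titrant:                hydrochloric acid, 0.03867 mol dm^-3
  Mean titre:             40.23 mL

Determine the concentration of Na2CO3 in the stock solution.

Na2CO3 + 2 HCl → 2 NaCl + H2O + CO2
n(HCl) = 0.04023 × 0.03867 = 1.556 × 10^-3 mol
From the 1:2 ratio, n(Na2CO3) in the aliquot = 1/2 × 1.556 × 10^-3 = 7.778 × 10^-4 mol
[Na2CO3]_dilute = 7.778 × 10^-4 / 0.01000 = 0.07778 mol/L
Dilution factor = 500.0 / 25.21 = 19.83
[Na2CO3]_stock = 0.07778 × 19.83 = 1.543 mol/L

1.543 mol/L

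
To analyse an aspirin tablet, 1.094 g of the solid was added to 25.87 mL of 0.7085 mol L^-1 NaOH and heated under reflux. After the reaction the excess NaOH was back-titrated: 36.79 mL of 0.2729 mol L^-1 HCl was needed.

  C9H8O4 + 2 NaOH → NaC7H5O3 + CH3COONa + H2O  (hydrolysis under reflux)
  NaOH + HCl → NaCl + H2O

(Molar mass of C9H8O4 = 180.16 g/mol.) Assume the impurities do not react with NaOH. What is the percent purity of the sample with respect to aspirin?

n(NaOH) added = 0.02587 × 0.7085 = 0.01833 mol
n(HCl) used in back-titration = 0.03679 × 0.2729 = 0.01004 mol
n(NaOH) left over = 0.01004 mol (1:1 ratio)
n(NaOH) consumed by analyte = 0.01833 − 0.01004 = 8.289 × 10^-3 mol
From the 1:2 ratio, n(C9H8O4) = 1/2 × 8.289 × 10^-3 = 4.144 × 10^-3 mol
mass of C9H8O4 = 4.144 × 10^-3 × 180.16 = 0.7467 g
% C9H8O4 = 0.7467 / 1.094 × 100 = 68.25 %

68.25 %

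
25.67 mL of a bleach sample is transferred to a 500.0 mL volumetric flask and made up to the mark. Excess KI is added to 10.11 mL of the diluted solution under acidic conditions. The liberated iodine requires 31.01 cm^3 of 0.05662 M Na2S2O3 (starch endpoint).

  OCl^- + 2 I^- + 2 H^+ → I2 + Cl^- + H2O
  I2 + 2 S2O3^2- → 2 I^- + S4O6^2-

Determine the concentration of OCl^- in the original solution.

n(S2O3^2-) = 0.03101 × 0.05662 = 1.756 × 10^-3 mol
n(I2) = n(S2O3^2-)/2 = 8.779 × 10^-4 mol
n(OCl^-) in the aliquot = 8.779 × 10^-4 mol (1:1 ratio)
[OCl^-]_dilute = 8.779 × 10^-4 / 0.01011 = 0.08683 mol/L
[OCl^-]_original = 0.08683 × 500.0/25.67 = 1.691 mol/L

1.691 M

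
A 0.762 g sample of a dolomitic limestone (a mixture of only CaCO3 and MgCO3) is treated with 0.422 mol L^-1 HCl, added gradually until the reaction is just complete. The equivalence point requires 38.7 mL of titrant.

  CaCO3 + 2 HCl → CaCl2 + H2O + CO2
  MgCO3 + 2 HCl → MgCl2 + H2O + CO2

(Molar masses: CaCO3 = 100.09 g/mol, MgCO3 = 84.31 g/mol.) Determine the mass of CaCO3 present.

n(HCl) = 0.0387 × 0.422 = 0.0163 mol
Let x = n(CaCO3), y = n(MgCO3).
Titrant: 2x + 2y = 0.0163;  mass: 100.09x + 84.31y = 0.762
Solving, x = 4.66 × 10^-3 mol, y = 3.50 × 10^-3 mol
mass of CaCO3 = 4.66 × 10^-3 × 100.09 = 0.467 g

0.467 g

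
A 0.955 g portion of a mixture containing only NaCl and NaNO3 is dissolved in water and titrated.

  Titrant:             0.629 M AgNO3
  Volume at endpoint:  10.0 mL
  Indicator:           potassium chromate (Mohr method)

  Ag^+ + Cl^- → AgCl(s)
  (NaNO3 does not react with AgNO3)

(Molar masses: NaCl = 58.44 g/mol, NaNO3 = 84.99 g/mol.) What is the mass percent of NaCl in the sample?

n(AgNO3) = 0.0100 × 0.629 = 6.29 × 10^-3 mol
Let x = n(NaCl), y = n(NaNO3).
Titrant: 1x = 6.29 × 10^-3;  mass: 58.44x + 84.99y = 0.955
Solving, x = 6.29 × 10^-3 mol, y = 6.91 × 10^-3 mol
mass of NaCl = 6.29 × 10^-3 × 58.44 = 0.368 g
% NaCl = 0.368 / 0.955 × 100 = 38.5 %

38.5 %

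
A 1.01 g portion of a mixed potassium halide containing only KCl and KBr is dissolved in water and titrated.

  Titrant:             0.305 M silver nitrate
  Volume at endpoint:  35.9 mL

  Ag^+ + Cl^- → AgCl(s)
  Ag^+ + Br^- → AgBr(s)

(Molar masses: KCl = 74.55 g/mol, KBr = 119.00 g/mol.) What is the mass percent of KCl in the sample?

48.7 %

n(AgNO3) = 0.0359 × 0.305 = 0.0109 mol
Let x = n(KCl), y = n(KBr).
Titrant: 1x + 1y = 0.0109;  mass: 74.55x + 119.00y = 1.01
Solving, x = 6.59 × 10^-3 mol, y = 4.36 × 10^-3 mol
mass of KCl = 6.59 × 10^-3 × 74.55 = 0.491 g
% KCl = 0.491 / 1.01 × 100 = 48.7 %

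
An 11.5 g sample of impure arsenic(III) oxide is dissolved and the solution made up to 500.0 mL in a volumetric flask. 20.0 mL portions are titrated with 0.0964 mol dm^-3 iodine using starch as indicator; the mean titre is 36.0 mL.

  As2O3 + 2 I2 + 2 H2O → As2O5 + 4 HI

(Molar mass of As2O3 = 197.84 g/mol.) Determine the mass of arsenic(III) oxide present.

8.58 g

n(I2) per titration = 0.0360 × 0.0964 = 3.47 × 10^-3 mol
From the 1:2 ratio, n(As2O3) in each aliquot = 1/2 × 3.47 × 10^-3 = 1.74 × 10^-3 mol
n(As2O3) in the whole flask = 1.74 × 10^-3 × 500.0/20.0 = 0.0434 mol
mass of As2O3 = 0.0434 × 197.84 = 8.58 g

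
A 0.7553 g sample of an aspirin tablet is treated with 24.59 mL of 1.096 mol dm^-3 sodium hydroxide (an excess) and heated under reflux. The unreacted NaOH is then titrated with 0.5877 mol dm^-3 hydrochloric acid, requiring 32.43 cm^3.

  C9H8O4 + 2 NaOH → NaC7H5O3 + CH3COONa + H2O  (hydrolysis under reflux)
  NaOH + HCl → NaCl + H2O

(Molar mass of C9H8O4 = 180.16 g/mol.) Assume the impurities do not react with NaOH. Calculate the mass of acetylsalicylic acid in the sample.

0.7109 g

n(NaOH) added = 0.02459 × 1.096 = 0.02695 mol
n(HCl) used in back-titration = 0.03243 × 0.5877 = 0.01906 mol
n(NaOH) left over = 0.01906 mol (1:1 ratio)
n(NaOH) consumed by analyte = 0.02695 − 0.01906 = 7.892 × 10^-3 mol
From the 1:2 ratio, n(C9H8O4) = 1/2 × 7.892 × 10^-3 = 3.946 × 10^-3 mol
mass of C9H8O4 = 3.946 × 10^-3 × 180.16 = 0.7109 g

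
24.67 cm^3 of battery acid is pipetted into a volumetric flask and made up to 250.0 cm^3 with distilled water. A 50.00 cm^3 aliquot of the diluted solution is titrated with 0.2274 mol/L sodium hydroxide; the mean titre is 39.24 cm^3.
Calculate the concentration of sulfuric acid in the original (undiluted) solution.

0.9043 mol/L

H2SO4 + 2 NaOH → Na2SO4 + 2 H2O
n(NaOH) = 0.03924 × 0.2274 = 8.923 × 10^-3 mol
From the 1:2 ratio, n(H2SO4) in the aliquot = 1/2 × 8.923 × 10^-3 = 4.462 × 10^-3 mol
[H2SO4]_dilute = 4.462 × 10^-3 / 0.05000 = 0.08923 mol/L
Dilution factor = 250.0 / 24.67 = 10.13
[H2SO4]_stock = 0.08923 × 10.13 = 0.9043 mol/L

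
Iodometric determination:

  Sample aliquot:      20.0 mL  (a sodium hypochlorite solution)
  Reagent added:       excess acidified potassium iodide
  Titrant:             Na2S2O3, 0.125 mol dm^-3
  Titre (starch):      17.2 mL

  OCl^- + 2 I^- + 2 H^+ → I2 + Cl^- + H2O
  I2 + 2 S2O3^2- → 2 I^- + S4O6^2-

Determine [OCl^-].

0.0537 mol/L

n(S2O3^2-) = 0.0172 × 0.125 = 2.15 × 10^-3 mol
n(I2) = n(S2O3^2-)/2 = 1.07 × 10^-3 mol
n(OCl^-) in the aliquot = 1.07 × 10^-3 mol (1:1 ratio)
[OCl^-] = 1.07 × 10^-3 / 0.0200 = 0.0537 mol/L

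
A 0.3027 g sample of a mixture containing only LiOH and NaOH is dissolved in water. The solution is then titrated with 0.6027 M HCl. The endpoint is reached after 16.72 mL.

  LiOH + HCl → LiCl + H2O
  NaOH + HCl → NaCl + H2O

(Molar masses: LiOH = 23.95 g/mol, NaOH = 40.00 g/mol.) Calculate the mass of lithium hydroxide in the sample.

0.1498 g

n(HCl) = 0.01672 × 0.6027 = 0.01008 mol
Let x = n(LiOH), y = n(NaOH).
Titrant: 1x + 1y = 0.01008;  mass: 23.95x + 40.00y = 0.3027
Solving, x = 6.255 × 10^-3 mol, y = 3.823 × 10^-3 mol
mass of LiOH = 6.255 × 10^-3 × 23.95 = 0.1498 g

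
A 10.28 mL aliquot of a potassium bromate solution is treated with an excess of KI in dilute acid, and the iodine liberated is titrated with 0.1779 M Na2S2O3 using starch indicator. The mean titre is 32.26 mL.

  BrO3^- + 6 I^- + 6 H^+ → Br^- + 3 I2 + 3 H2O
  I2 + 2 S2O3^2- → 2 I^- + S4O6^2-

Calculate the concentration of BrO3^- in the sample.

0.09305 M

n(S2O3^2-) = 0.03226 × 0.1779 = 5.739 × 10^-3 mol
n(I2) = n(S2O3^2-)/2 = 2.870 × 10^-3 mol
From the 1:3 ratio, n(BrO3^-) in the aliquot = 1/3 × 2.870 × 10^-3 = 9.565 × 10^-4 mol
[BrO3^-] = 9.565 × 10^-4 / 0.01028 = 0.09305 mol/L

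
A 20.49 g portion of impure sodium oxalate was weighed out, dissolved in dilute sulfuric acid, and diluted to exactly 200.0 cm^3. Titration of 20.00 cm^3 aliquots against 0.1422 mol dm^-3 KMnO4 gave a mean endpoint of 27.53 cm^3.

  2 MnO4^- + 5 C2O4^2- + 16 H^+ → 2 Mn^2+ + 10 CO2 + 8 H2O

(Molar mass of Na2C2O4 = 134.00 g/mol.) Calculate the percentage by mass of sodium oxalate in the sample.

64.00 %

n(KMnO4) per titration = 0.02753 × 0.1422 = 3.915 × 10^-3 mol
From the 5:2 ratio, n(Na2C2O4) in each aliquot = 5/2 × 3.915 × 10^-3 = 9.787 × 10^-3 mol
n(Na2C2O4) in the whole flask = 9.787 × 10^-3 × 200.0/20.00 = 0.09787 mol
mass of Na2C2O4 = 0.09787 × 134.00 = 13.11 g
% Na2C2O4 = 13.11 / 20.49 × 100 = 64.00 %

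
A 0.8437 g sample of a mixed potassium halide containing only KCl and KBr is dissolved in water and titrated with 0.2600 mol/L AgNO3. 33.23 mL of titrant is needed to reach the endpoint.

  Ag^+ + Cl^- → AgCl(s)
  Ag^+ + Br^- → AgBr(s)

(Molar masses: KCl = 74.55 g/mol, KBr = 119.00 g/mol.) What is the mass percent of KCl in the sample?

n(AgNO3) = 0.03323 × 0.2600 = 8.640 × 10^-3 mol
Let x = n(KCl), y = n(KBr).
Titrant: 1x + 1y = 8.640 × 10^-3;  mass: 74.55x + 119.00y = 0.8437
Solving, x = 4.149 × 10^-3 mol, y = 4.491 × 10^-3 mol
mass of KCl = 4.149 × 10^-3 × 74.55 = 0.3093 g
% KCl = 0.3093 / 0.8437 × 100 = 36.66 %

36.66 %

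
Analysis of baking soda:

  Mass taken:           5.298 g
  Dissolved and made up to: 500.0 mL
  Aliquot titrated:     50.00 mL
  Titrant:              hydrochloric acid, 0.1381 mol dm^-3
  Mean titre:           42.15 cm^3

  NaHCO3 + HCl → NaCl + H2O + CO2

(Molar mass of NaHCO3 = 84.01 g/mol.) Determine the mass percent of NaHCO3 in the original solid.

92.30 %

n(HCl) per titration = 0.04215 × 0.1381 = 5.821 × 10^-3 mol
n(NaHCO3) in each aliquot = 5.821 × 10^-3 mol (1:1 ratio)
n(NaHCO3) in the whole flask = 5.821 × 10^-3 × 500.0/50.00 = 0.05821 mol
mass of NaHCO3 = 0.05821 × 84.01 = 4.890 g
% NaHCO3 = 4.890 / 5.298 × 100 = 92.30 %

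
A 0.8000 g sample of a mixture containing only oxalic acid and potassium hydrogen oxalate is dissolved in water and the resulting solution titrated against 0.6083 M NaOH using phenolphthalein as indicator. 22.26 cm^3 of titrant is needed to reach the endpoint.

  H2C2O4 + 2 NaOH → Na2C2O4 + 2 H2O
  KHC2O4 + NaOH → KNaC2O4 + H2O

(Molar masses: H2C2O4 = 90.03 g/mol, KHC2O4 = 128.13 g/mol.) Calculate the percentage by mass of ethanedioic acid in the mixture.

63.30 %

n(NaOH) = 0.02226 × 0.6083 = 0.01354 mol
Let x = n(H2C2O4), y = n(KHC2O4).
Titrant: 2x + 1y = 0.01354;  mass: 90.03x + 128.13y = 0.8000
Solving, x = 5.625 × 10^-3 mol, y = 2.292 × 10^-3 mol
mass of H2C2O4 = 5.625 × 10^-3 × 90.03 = 0.5064 g
% H2C2O4 = 0.5064 / 0.8000 × 100 = 63.30 %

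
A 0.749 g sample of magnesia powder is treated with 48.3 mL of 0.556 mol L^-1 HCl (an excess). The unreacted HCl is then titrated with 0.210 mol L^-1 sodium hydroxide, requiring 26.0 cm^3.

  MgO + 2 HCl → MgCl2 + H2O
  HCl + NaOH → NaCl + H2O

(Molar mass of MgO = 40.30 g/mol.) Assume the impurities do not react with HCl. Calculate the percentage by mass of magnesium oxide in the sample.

n(HCl) added = 0.0483 × 0.556 = 0.0269 mol
n(NaOH) used in back-titration = 0.0260 × 0.210 = 5.46 × 10^-3 mol
n(HCl) left over = 5.46 × 10^-3 mol (1:1 ratio)
n(HCl) consumed by analyte = 0.0269 − 5.46 × 10^-3 = 0.0214 mol
From the 1:2 ratio, n(MgO) = 1/2 × 0.0214 = 0.0107 mol
mass of MgO = 0.0107 × 40.30 = 0.431 g
% MgO = 0.431 / 0.749 × 100 = 57.6 %

57.6 %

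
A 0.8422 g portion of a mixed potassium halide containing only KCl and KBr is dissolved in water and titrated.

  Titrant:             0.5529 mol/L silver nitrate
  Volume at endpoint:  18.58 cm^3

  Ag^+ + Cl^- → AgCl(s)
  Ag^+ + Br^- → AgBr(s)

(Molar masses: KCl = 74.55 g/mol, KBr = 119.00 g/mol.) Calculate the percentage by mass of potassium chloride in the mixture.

75.73 %

n(AgNO3) = 0.01858 × 0.5529 = 0.01027 mol
Let x = n(KCl), y = n(KBr).
Titrant: 1x + 1y = 0.01027;  mass: 74.55x + 119.00y = 0.8422
Solving, x = 8.555 × 10^-3 mol, y = 1.718 × 10^-3 mol
mass of KCl = 8.555 × 10^-3 × 74.55 = 0.6378 g
% KCl = 0.6378 / 0.8422 × 100 = 75.73 %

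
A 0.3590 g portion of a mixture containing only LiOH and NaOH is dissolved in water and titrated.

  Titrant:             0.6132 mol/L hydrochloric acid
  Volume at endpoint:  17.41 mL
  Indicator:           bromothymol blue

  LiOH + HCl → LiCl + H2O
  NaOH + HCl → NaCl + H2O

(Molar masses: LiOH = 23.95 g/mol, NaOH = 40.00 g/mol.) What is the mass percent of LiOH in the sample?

28.28 %

n(HCl) = 0.01741 × 0.6132 = 0.01068 mol
Let x = n(LiOH), y = n(NaOH).
Titrant: 1x + 1y = 0.01068;  mass: 23.95x + 40.00y = 0.3590
Solving, x = 4.239 × 10^-3 mol, y = 6.437 × 10^-3 mol
mass of LiOH = 4.239 × 10^-3 × 23.95 = 0.1015 g
% LiOH = 0.1015 / 0.3590 × 100 = 28.28 %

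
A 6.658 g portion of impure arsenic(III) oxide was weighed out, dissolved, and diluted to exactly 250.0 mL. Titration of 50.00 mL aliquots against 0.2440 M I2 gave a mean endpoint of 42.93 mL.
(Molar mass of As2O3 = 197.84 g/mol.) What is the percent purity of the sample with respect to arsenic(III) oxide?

As2O3 + 2 I2 + 2 H2O → As2O5 + 4 HI
n(I2) per titration = 0.04293 × 0.2440 = 0.01047 mol
From the 1:2 ratio, n(As2O3) in each aliquot = 1/2 × 0.01047 = 5.237 × 10^-3 mol
n(As2O3) in the whole flask = 5.237 × 10^-3 × 250.0/50.00 = 0.02619 mol
mass of As2O3 = 0.02619 × 197.84 = 5.181 g
% As2O3 = 5.181 / 6.658 × 100 = 77.81 %

77.81 %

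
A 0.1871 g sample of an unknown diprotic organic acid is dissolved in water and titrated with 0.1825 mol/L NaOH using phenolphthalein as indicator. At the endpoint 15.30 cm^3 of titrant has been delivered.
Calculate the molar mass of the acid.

134.0 g/mol

n(NaOH) = 0.01530 L × 0.1825 mol/L = 2.792 × 10^-3 mol
From the 1:2 ratio, n(H2A) = 1/2 × 2.792 × 10^-3 = 1.396 × 10^-3 mol
M = m / n = 0.1871 g / 1.396 × 10^-3 mol = 134.0 g/mol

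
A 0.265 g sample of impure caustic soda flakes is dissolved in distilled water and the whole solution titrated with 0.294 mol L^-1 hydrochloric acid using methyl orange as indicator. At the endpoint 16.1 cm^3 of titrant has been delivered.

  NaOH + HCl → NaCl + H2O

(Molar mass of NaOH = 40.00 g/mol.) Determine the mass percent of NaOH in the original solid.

n(HCl) = 0.0161 L × 0.294 mol/L = 4.73 × 10^-3 mol
n(NaOH) = 4.73 × 10^-3 mol (1:1 ratio)
mass of NaOH = 4.73 × 10^-3 × 40.00 g/mol = 0.189 g
% NaOH = 0.189 / 0.265 × 100 = 71.4 %

71.4 %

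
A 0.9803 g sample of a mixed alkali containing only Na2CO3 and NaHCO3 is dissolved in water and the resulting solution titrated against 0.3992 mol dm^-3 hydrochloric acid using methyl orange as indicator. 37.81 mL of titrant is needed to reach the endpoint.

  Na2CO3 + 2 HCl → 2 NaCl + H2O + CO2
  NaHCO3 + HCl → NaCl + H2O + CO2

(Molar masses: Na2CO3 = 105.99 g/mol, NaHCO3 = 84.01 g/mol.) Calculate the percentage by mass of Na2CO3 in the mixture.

n(HCl) = 0.03781 × 0.3992 = 0.01509 mol
Let x = n(Na2CO3), y = n(NaHCO3).
Titrant: 2x + 1y = 0.01509;  mass: 105.99x + 84.01y = 0.9803
Solving, x = 4.638 × 10^-3 mol, y = 5.817 × 10^-3 mol
mass of Na2CO3 = 4.638 × 10^-3 × 105.99 = 0.4916 g
% Na2CO3 = 0.4916 / 0.9803 × 100 = 50.15 %

50.15 %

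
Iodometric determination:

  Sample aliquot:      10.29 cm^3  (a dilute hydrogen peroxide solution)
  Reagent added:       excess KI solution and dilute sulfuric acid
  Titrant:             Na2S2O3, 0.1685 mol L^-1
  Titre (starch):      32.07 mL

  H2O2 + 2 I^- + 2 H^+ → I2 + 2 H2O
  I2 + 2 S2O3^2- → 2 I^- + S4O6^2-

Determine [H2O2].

n(S2O3^2-) = 0.03207 × 0.1685 = 5.404 × 10^-3 mol
n(I2) = n(S2O3^2-)/2 = 2.702 × 10^-3 mol
n(H2O2) in the aliquot = 2.702 × 10^-3 mol (1:1 ratio)
[H2O2] = 2.702 × 10^-3 / 0.01029 = 0.2626 mol/L

0.2626 mol/L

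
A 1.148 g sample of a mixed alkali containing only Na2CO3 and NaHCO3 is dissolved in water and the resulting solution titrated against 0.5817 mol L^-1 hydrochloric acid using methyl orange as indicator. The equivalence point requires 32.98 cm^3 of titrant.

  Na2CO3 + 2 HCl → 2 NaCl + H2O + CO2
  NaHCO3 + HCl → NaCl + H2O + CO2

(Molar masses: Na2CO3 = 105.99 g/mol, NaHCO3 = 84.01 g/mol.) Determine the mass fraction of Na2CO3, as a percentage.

n(HCl) = 0.03298 × 0.5817 = 0.01918 mol
Let x = n(Na2CO3), y = n(NaHCO3).
Titrant: 2x + 1y = 0.01918;  mass: 105.99x + 84.01y = 1.148
Solving, x = 7.475 × 10^-3 mol, y = 4.234 × 10^-3 mol
mass of Na2CO3 = 7.475 × 10^-3 × 105.99 = 0.7923 g
% Na2CO3 = 0.7923 / 1.148 × 100 = 69.02 %

69.02 %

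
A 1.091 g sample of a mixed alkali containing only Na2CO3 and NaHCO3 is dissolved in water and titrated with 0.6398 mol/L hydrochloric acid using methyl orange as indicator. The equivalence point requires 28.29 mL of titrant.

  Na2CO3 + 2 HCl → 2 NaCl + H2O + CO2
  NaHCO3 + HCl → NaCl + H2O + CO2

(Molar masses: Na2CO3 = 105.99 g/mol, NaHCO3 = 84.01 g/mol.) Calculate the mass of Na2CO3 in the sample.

n(HCl) = 0.02829 × 0.6398 = 0.01810 mol
Let x = n(Na2CO3), y = n(NaHCO3).
Titrant: 2x + 1y = 0.01810;  mass: 105.99x + 84.01y = 1.091
Solving, x = 6.925 × 10^-3 mol, y = 4.249 × 10^-3 mol
mass of Na2CO3 = 6.925 × 10^-3 × 105.99 = 0.7340 g

0.7340 g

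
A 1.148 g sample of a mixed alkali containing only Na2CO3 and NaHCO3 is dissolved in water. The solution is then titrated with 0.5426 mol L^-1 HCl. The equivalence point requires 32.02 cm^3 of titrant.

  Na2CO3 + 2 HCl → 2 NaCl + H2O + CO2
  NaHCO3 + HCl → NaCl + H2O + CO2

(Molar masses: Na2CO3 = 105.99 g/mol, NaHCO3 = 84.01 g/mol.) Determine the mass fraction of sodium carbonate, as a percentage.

n(HCl) = 0.03202 × 0.5426 = 0.01737 mol
Let x = n(Na2CO3), y = n(NaHCO3).
Titrant: 2x + 1y = 0.01737;  mass: 105.99x + 84.01y = 1.148
Solving, x = 5.023 × 10^-3 mol, y = 7.327 × 10^-3 mol
mass of Na2CO3 = 5.023 × 10^-3 × 105.99 = 0.5324 g
% Na2CO3 = 0.5324 / 1.148 × 100 = 46.38 %

46.38 %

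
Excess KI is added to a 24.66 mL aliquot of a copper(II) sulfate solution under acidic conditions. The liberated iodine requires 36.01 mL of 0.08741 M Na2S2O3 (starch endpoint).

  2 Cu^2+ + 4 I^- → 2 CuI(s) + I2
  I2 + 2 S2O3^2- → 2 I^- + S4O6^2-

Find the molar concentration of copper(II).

n(S2O3^2-) = 0.03601 × 0.08741 = 3.148 × 10^-3 mol
n(I2) = n(S2O3^2-)/2 = 1.574 × 10^-3 mol
From the 2:1 ratio, n(Cu2+) in the aliquot = 2/1 × 1.574 × 10^-3 = 3.148 × 10^-3 mol
[Cu2+] = 3.148 × 10^-3 / 0.02466 = 0.1276 mol/L

0.1276 M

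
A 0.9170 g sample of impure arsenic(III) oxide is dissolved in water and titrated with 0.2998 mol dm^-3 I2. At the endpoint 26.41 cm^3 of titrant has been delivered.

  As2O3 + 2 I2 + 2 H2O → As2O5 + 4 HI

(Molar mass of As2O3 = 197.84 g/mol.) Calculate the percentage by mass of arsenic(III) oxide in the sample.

85.41 %

n(I2) = 0.02641 L × 0.2998 mol/L = 7.918 × 10^-3 mol
From the 1:2 ratio, n(As2O3) = 1/2 × 7.918 × 10^-3 = 3.959 × 10^-3 mol
mass of As2O3 = 3.959 × 10^-3 × 197.84 g/mol = 0.7832 g
% As2O3 = 0.7832 / 0.9170 × 100 = 85.41 %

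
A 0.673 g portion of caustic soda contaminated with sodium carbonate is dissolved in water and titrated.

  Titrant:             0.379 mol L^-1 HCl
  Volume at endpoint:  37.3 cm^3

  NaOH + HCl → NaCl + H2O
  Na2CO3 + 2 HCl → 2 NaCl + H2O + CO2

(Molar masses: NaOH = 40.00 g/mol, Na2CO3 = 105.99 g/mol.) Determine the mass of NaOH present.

0.234 g

n(HCl) = 0.0373 × 0.379 = 0.0141 mol
Let x = n(NaOH), y = n(Na2CO3).
Titrant: 1x + 2y = 0.0141;  mass: 40.00x + 105.99y = 0.673
Solving, x = 5.86 × 10^-3 mol, y = 4.14 × 10^-3 mol
mass of NaOH = 5.86 × 10^-3 × 40.00 = 0.234 g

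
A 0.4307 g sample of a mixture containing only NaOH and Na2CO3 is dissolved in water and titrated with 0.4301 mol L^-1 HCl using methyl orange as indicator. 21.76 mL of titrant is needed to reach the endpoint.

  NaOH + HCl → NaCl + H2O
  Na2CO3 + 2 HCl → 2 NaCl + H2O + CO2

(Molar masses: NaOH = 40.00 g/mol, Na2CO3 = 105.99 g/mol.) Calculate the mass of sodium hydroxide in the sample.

n(HCl) = 0.02176 × 0.4301 = 9.359 × 10^-3 mol
Let x = n(NaOH), y = n(Na2CO3).
Titrant: 1x + 2y = 9.359 × 10^-3;  mass: 40.00x + 105.99y = 0.4307
Solving, x = 5.023 × 10^-3 mol, y = 2.168 × 10^-3 mol
mass of NaOH = 5.023 × 10^-3 × 40.00 = 0.2009 g

0.2009 g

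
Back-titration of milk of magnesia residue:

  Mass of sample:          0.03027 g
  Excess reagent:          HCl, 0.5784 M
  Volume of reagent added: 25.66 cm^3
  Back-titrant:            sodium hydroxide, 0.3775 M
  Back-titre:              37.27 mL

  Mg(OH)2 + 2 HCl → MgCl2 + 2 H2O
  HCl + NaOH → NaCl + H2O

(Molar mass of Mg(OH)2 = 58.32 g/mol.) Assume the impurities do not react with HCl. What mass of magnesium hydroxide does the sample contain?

0.02252 g

n(HCl) added = 0.02566 × 0.5784 = 0.01484 mol
n(NaOH) used in back-titration = 0.03727 × 0.3775 = 0.01407 mol
n(HCl) left over = 0.01407 mol (1:1 ratio)
n(HCl) consumed by analyte = 0.01484 − 0.01407 = 7.723 × 10^-4 mol
From the 1:2 ratio, n(Mg(OH)2) = 1/2 × 7.723 × 10^-4 = 3.862 × 10^-4 mol
mass of Mg(OH)2 = 3.862 × 10^-4 × 58.32 = 0.02252 g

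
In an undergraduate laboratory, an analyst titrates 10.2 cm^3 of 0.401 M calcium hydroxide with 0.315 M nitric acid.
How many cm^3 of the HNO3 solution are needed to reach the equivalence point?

26.0 mL

Ca(OH)2 + 2 HNO3 → Ca(NO3)2 + 2 H2O
n(Ca(OH)2) = 0.0102 L × 0.401 mol/L = 4.09 × 10^-3 mol
From the 2:1 stoichiometry, n(HNO3) = 2/1 × 4.09 × 10^-3 = 8.18 × 10^-3 mol
V(HNO3) = 8.18 × 10^-3 mol / 0.315 mol/L = 0.0260 L = 26.0 mL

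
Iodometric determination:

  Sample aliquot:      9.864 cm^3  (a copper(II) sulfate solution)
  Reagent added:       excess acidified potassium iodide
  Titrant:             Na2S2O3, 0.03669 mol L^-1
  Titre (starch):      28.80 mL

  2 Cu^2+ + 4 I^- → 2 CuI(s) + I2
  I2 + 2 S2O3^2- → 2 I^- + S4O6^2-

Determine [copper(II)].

n(S2O3^2-) = 0.02880 × 0.03669 = 1.057 × 10^-3 mol
n(I2) = n(S2O3^2-)/2 = 5.283 × 10^-4 mol
From the 2:1 ratio, n(Cu2+) in the aliquot = 2/1 × 5.283 × 10^-4 = 1.057 × 10^-3 mol
[Cu2+] = 1.057 × 10^-3 / 0.009864 = 0.1071 mol/L

0.1071 mol/L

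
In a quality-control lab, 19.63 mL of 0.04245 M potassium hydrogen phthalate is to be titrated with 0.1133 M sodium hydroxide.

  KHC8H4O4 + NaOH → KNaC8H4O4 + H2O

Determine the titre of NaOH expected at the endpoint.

n(KHC8H4O4) = 0.01963 L × 0.04245 mol/L = 8.333 × 10^-4 mol
n(NaOH) = 8.333 × 10^-4 mol (1:1 stoichiometry)
V(NaOH) = 8.333 × 10^-4 mol / 0.1133 mol/L = 0.007355 L = 7.355 mL

7.355 mL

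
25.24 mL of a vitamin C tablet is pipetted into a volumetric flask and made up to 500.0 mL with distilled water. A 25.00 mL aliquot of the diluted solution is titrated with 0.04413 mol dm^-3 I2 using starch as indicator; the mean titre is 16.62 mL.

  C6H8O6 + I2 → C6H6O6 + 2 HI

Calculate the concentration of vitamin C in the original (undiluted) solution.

0.5812 mol/L

n(I2) = 0.01662 × 0.04413 = 7.334 × 10^-4 mol
n(C6H8O6) in the aliquot = 7.334 × 10^-4 mol (1:1 ratio)
[C6H8O6]_dilute = 7.334 × 10^-4 / 0.02500 = 0.02934 mol/L
Dilution factor = 500.0 / 25.24 = 19.81
[C6H8O6]_stock = 0.02934 × 19.81 = 0.5812 mol/L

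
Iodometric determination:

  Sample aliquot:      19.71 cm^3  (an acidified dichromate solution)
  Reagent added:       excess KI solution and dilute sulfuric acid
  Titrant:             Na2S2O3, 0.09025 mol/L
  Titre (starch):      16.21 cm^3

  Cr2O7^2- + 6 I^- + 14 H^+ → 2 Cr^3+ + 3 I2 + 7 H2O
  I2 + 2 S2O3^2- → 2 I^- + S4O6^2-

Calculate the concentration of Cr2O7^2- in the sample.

0.01237 mol/L

n(S2O3^2-) = 0.01621 × 0.09025 = 1.463 × 10^-3 mol
n(I2) = n(S2O3^2-)/2 = 7.315 × 10^-4 mol
From the 1:3 ratio, n(Cr2O7^2-) in the aliquot = 1/3 × 7.315 × 10^-4 = 2.438 × 10^-4 mol
[Cr2O7^2-] = 2.438 × 10^-4 / 0.01971 = 0.01237 mol/L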